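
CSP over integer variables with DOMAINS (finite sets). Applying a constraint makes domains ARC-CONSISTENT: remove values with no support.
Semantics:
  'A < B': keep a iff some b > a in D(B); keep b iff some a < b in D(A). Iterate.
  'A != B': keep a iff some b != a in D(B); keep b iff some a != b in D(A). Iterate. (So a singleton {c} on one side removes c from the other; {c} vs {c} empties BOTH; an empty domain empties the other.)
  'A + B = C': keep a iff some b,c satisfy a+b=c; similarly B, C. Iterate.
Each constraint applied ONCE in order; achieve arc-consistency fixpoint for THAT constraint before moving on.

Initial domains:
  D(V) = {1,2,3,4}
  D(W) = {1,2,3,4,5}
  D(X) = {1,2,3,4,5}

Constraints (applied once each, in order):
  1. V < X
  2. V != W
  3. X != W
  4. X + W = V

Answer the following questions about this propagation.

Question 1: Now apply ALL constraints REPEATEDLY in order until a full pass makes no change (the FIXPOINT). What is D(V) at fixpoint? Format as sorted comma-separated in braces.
pass 0 (initial): D(V)={1,2,3,4}
pass 1: V {1,2,3,4}->{3,4}; W {1,2,3,4,5}->{1,2}; X {1,2,3,4,5}->{2,3}
pass 2: V {3,4}->{}; W {1,2}->{}; X {2,3}->{}
pass 3: no change
Fixpoint after 3 passes: D(V) = {}

Answer: {}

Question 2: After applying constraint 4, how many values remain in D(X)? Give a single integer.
Constraint 1 (V < X) on D(V)={1,2,3,4} D(X)={1,2,3,4,5}: X {1,2,3,4,5}->{2,3,4,5}
Constraint 2 (V != W) on D(V)={1,2,3,4} D(W)={1,2,3,4,5}: no change
Constraint 3 (X != W) on D(X)={2,3,4,5} D(W)={1,2,3,4,5}: no change
Constraint 4 (X + W = V) on D(X)={2,3,4,5} D(W)={1,2,3,4,5} D(V)={1,2,3,4}: X {2,3,4,5}->{2,3}; W {1,2,3,4,5}->{1,2}; V {1,2,3,4}->{3,4}
So after constraint 4: D(X)={2,3}, size = 2

Answer: 2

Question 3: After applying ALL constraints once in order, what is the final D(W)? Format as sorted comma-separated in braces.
Constraint 1 (V < X) on D(V)={1,2,3,4} D(X)={1,2,3,4,5}: X {1,2,3,4,5}->{2,3,4,5}
Constraint 2 (V != W) on D(V)={1,2,3,4} D(W)={1,2,3,4,5}: no change
Constraint 3 (X != W) on D(X)={2,3,4,5} D(W)={1,2,3,4,5}: no change
Constraint 4 (X + W = V) on D(X)={2,3,4,5} D(W)={1,2,3,4,5} D(V)={1,2,3,4}: X {2,3,4,5}->{2,3}; W {1,2,3,4,5}->{1,2}; V {1,2,3,4}->{3,4}
So after all 4 constraints: D(W) = {1,2}

Answer: {1,2}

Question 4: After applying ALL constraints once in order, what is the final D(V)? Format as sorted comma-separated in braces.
Constraint 1 (V < X) on D(V)={1,2,3,4} D(X)={1,2,3,4,5}: X {1,2,3,4,5}->{2,3,4,5}
Constraint 2 (V != W) on D(V)={1,2,3,4} D(W)={1,2,3,4,5}: no change
Constraint 3 (X != W) on D(X)={2,3,4,5} D(W)={1,2,3,4,5}: no change
Constraint 4 (X + W = V) on D(X)={2,3,4,5} D(W)={1,2,3,4,5} D(V)={1,2,3,4}: X {2,3,4,5}->{2,3}; W {1,2,3,4,5}->{1,2}; V {1,2,3,4}->{3,4}
So after all 4 constraints: D(V) = {3,4}

Answer: {3,4}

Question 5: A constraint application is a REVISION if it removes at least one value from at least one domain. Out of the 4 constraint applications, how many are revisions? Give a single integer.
Constraint 1 (V < X) on D(V)={1,2,3,4} D(X)={1,2,3,4,5}: X {1,2,3,4,5}->{2,3,4,5} => REVISION
Constraint 2 (V != W) on D(V)={1,2,3,4} D(W)={1,2,3,4,5}: no change => not a revision
Constraint 3 (X != W) on D(X)={2,3,4,5} D(W)={1,2,3,4,5}: no change => not a revision
Constraint 4 (X + W = V) on D(X)={2,3,4,5} D(W)={1,2,3,4,5} D(V)={1,2,3,4}: X {2,3,4,5}->{2,3}; W {1,2,3,4,5}->{1,2}; V {1,2,3,4}->{3,4} => REVISION
Total revisions = 2

Answer: 2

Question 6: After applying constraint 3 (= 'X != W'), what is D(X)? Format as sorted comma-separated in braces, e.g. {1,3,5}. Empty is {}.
Constraint 1 (V < X) on D(V)={1,2,3,4} D(X)={1,2,3,4,5}: X {1,2,3,4,5}->{2,3,4,5}
Constraint 2 (V != W) on D(V)={1,2,3,4} D(W)={1,2,3,4,5}: no change
Constraint 3 (X != W) on D(X)={2,3,4,5} D(W)={1,2,3,4,5}: no change
So after constraint 3: D(X) = {2,3,4,5}

Answer: {2,3,4,5}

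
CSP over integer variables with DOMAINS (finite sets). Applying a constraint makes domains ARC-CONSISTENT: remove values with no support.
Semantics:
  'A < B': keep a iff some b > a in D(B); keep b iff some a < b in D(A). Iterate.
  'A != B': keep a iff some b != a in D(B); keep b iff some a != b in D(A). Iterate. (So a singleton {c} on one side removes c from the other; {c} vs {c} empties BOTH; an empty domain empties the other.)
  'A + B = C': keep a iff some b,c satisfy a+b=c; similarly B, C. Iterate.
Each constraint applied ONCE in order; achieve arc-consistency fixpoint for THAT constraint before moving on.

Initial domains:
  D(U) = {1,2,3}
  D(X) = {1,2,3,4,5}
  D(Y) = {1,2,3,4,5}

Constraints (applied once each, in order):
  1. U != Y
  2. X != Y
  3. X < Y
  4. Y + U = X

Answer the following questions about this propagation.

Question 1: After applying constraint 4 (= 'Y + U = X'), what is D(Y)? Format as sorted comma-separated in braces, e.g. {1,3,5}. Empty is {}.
Answer: {2,3}

Derivation:
Constraint 1 (U != Y) on D(U)={1,2,3} D(Y)={1,2,3,4,5}: no change
Constraint 2 (X != Y) on D(X)={1,2,3,4,5} D(Y)={1,2,3,4,5}: no change
Constraint 3 (X < Y) on D(X)={1,2,3,4,5} D(Y)={1,2,3,4,5}: X {1,2,3,4,5}->{1,2,3,4}; Y {1,2,3,4,5}->{2,3,4,5}
Constraint 4 (Y + U = X) on D(Y)={2,3,4,5} D(U)={1,2,3} D(X)={1,2,3,4}: Y {2,3,4,5}->{2,3}; U {1,2,3}->{1,2}; X {1,2,3,4}->{3,4}
So after constraint 4: D(Y) = {2,3}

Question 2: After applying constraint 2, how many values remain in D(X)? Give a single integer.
Answer: 5

Derivation:
Constraint 1 (U != Y) on D(U)={1,2,3} D(Y)={1,2,3,4,5}: no change
Constraint 2 (X != Y) on D(X)={1,2,3,4,5} D(Y)={1,2,3,4,5}: no change
So after constraint 2: D(X)={1,2,3,4,5}, size = 5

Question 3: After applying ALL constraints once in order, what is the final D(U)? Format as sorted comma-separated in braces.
Constraint 1 (U != Y) on D(U)={1,2,3} D(Y)={1,2,3,4,5}: no change
Constraint 2 (X != Y) on D(X)={1,2,3,4,5} D(Y)={1,2,3,4,5}: no change
Constraint 3 (X < Y) on D(X)={1,2,3,4,5} D(Y)={1,2,3,4,5}: X {1,2,3,4,5}->{1,2,3,4}; Y {1,2,3,4,5}->{2,3,4,5}
Constraint 4 (Y + U = X) on D(Y)={2,3,4,5} D(U)={1,2,3} D(X)={1,2,3,4}: Y {2,3,4,5}->{2,3}; U {1,2,3}->{1,2}; X {1,2,3,4}->{3,4}
So after all 4 constraints: D(U) = {1,2}

Answer: {1,2}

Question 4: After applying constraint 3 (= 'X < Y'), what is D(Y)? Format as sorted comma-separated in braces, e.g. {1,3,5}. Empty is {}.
Answer: {2,3,4,5}

Derivation:
Constraint 1 (U != Y) on D(U)={1,2,3} D(Y)={1,2,3,4,5}: no change
Constraint 2 (X != Y) on D(X)={1,2,3,4,5} D(Y)={1,2,3,4,5}: no change
Constraint 3 (X < Y) on D(X)={1,2,3,4,5} D(Y)={1,2,3,4,5}: X {1,2,3,4,5}->{1,2,3,4}; Y {1,2,3,4,5}->{2,3,4,5}
So after constraint 3: D(Y) = {2,3,4,5}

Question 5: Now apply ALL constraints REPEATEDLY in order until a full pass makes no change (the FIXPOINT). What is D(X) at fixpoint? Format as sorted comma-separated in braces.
pass 0 (initial): D(X)={1,2,3,4,5}
pass 1: U {1,2,3}->{1,2}; X {1,2,3,4,5}->{3,4}; Y {1,2,3,4,5}->{2,3}
pass 2: U {1,2}->{}; X {3,4}->{}; Y {2,3}->{}
pass 3: no change
Fixpoint after 3 passes: D(X) = {}

Answer: {}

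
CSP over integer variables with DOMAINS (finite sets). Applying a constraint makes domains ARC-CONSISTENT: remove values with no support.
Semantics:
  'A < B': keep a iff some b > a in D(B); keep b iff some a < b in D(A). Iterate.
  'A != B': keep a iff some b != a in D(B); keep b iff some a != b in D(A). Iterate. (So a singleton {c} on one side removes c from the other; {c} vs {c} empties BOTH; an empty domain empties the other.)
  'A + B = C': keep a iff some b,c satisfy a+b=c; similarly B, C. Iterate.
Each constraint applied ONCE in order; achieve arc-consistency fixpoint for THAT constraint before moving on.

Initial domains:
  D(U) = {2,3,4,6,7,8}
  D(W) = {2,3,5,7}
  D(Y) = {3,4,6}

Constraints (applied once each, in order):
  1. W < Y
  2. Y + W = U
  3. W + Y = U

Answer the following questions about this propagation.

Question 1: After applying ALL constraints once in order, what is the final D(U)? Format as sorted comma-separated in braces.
Answer: {6,7,8}

Derivation:
Constraint 1 (W < Y) on D(W)={2,3,5,7} D(Y)={3,4,6}: W {2,3,5,7}->{2,3,5}
Constraint 2 (Y + W = U) on D(Y)={3,4,6} D(W)={2,3,5} D(U)={2,3,4,6,7,8}: U {2,3,4,6,7,8}->{6,7,8}
Constraint 3 (W + Y = U) on D(W)={2,3,5} D(Y)={3,4,6} D(U)={6,7,8}: no change
So after all 3 constraints: D(U) = {6,7,8}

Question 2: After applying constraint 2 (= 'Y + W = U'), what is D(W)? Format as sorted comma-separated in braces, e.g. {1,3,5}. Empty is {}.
Constraint 1 (W < Y) on D(W)={2,3,5,7} D(Y)={3,4,6}: W {2,3,5,7}->{2,3,5}
Constraint 2 (Y + W = U) on D(Y)={3,4,6} D(W)={2,3,5} D(U)={2,3,4,6,7,8}: U {2,3,4,6,7,8}->{6,7,8}
So after constraint 2: D(W) = {2,3,5}

Answer: {2,3,5}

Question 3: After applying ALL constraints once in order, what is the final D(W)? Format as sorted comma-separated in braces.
Constraint 1 (W < Y) on D(W)={2,3,5,7} D(Y)={3,4,6}: W {2,3,5,7}->{2,3,5}
Constraint 2 (Y + W = U) on D(Y)={3,4,6} D(W)={2,3,5} D(U)={2,3,4,6,7,8}: U {2,3,4,6,7,8}->{6,7,8}
Constraint 3 (W + Y = U) on D(W)={2,3,5} D(Y)={3,4,6} D(U)={6,7,8}: no change
So after all 3 constraints: D(W) = {2,3,5}

Answer: {2,3,5}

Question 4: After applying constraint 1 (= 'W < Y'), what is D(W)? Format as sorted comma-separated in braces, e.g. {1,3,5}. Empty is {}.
Constraint 1 (W < Y) on D(W)={2,3,5,7} D(Y)={3,4,6}: W {2,3,5,7}->{2,3,5}
So after constraint 1: D(W) = {2,3,5}

Answer: {2,3,5}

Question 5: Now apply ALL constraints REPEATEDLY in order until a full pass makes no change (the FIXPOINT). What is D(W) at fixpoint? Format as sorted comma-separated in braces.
Answer: {2,3,5}

Derivation:
pass 0 (initial): D(W)={2,3,5,7}
pass 1: U {2,3,4,6,7,8}->{6,7,8}; W {2,3,5,7}->{2,3,5}
pass 2: no change
Fixpoint after 2 passes: D(W) = {2,3,5}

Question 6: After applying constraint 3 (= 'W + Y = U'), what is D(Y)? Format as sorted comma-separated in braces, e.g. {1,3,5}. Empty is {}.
Answer: {3,4,6}

Derivation:
Constraint 1 (W < Y) on D(W)={2,3,5,7} D(Y)={3,4,6}: W {2,3,5,7}->{2,3,5}
Constraint 2 (Y + W = U) on D(Y)={3,4,6} D(W)={2,3,5} D(U)={2,3,4,6,7,8}: U {2,3,4,6,7,8}->{6,7,8}
Constraint 3 (W + Y = U) on D(W)={2,3,5} D(Y)={3,4,6} D(U)={6,7,8}: no change
So after constraint 3: D(Y) = {3,4,6}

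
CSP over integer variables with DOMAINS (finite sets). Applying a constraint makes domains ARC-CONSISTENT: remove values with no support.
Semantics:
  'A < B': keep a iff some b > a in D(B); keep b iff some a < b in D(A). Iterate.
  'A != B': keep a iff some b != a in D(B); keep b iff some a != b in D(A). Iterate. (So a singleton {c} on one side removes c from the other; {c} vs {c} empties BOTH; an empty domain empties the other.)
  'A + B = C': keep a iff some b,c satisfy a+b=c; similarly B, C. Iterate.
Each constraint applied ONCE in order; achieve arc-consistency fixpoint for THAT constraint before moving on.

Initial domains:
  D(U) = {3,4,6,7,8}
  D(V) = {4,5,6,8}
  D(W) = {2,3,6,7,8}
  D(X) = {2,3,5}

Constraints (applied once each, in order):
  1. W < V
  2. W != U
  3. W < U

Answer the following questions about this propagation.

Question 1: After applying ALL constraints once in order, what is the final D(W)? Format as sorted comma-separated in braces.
Answer: {2,3,6,7}

Derivation:
Constraint 1 (W < V) on D(W)={2,3,6,7,8} D(V)={4,5,6,8}: W {2,3,6,7,8}->{2,3,6,7}
Constraint 2 (W != U) on D(W)={2,3,6,7} D(U)={3,4,6,7,8}: no change
Constraint 3 (W < U) on D(W)={2,3,6,7} D(U)={3,4,6,7,8}: no change
So after all 3 constraints: D(W) = {2,3,6,7}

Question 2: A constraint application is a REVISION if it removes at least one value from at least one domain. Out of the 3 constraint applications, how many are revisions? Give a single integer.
Constraint 1 (W < V) on D(W)={2,3,6,7,8} D(V)={4,5,6,8}: W {2,3,6,7,8}->{2,3,6,7} => REVISION
Constraint 2 (W != U) on D(W)={2,3,6,7} D(U)={3,4,6,7,8}: no change => not a revision
Constraint 3 (W < U) on D(W)={2,3,6,7} D(U)={3,4,6,7,8}: no change => not a revision
Total revisions = 1

Answer: 1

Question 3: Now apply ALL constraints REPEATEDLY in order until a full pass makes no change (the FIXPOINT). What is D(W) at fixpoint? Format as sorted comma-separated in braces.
Answer: {2,3,6,7}

Derivation:
pass 0 (initial): D(W)={2,3,6,7,8}
pass 1: W {2,3,6,7,8}->{2,3,6,7}
pass 2: no change
Fixpoint after 2 passes: D(W) = {2,3,6,7}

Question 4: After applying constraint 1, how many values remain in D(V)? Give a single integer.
Answer: 4

Derivation:
Constraint 1 (W < V) on D(W)={2,3,6,7,8} D(V)={4,5,6,8}: W {2,3,6,7,8}->{2,3,6,7}
So after constraint 1: D(V)={4,5,6,8}, size = 4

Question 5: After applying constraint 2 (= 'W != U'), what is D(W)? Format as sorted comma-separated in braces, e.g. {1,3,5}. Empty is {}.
Constraint 1 (W < V) on D(W)={2,3,6,7,8} D(V)={4,5,6,8}: W {2,3,6,7,8}->{2,3,6,7}
Constraint 2 (W != U) on D(W)={2,3,6,7} D(U)={3,4,6,7,8}: no change
So after constraint 2: D(W) = {2,3,6,7}

Answer: {2,3,6,7}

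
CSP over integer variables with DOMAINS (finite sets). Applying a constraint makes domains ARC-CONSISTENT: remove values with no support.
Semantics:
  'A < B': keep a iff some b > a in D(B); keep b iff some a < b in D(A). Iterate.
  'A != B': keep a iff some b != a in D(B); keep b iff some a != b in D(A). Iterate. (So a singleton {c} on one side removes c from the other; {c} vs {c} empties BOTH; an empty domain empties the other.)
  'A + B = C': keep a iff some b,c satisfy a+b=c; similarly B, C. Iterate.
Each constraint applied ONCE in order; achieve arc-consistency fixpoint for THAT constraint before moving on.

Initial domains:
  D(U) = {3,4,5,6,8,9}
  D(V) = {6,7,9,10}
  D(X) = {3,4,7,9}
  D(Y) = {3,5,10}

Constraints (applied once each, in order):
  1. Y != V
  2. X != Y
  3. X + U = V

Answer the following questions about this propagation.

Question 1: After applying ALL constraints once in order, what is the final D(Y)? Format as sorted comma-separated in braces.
Answer: {3,5,10}

Derivation:
Constraint 1 (Y != V) on D(Y)={3,5,10} D(V)={6,7,9,10}: no change
Constraint 2 (X != Y) on D(X)={3,4,7,9} D(Y)={3,5,10}: no change
Constraint 3 (X + U = V) on D(X)={3,4,7,9} D(U)={3,4,5,6,8,9} D(V)={6,7,9,10}: X {3,4,7,9}->{3,4,7}; U {3,4,5,6,8,9}->{3,4,5,6}
So after all 3 constraints: D(Y) = {3,5,10}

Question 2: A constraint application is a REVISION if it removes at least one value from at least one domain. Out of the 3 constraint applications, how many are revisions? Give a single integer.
Answer: 1

Derivation:
Constraint 1 (Y != V) on D(Y)={3,5,10} D(V)={6,7,9,10}: no change => not a revision
Constraint 2 (X != Y) on D(X)={3,4,7,9} D(Y)={3,5,10}: no change => not a revision
Constraint 3 (X + U = V) on D(X)={3,4,7,9} D(U)={3,4,5,6,8,9} D(V)={6,7,9,10}: X {3,4,7,9}->{3,4,7}; U {3,4,5,6,8,9}->{3,4,5,6} => REVISION
Total revisions = 1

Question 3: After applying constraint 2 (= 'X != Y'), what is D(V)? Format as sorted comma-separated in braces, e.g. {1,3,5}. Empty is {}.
Constraint 1 (Y != V) on D(Y)={3,5,10} D(V)={6,7,9,10}: no change
Constraint 2 (X != Y) on D(X)={3,4,7,9} D(Y)={3,5,10}: no change
So after constraint 2: D(V) = {6,7,9,10}

Answer: {6,7,9,10}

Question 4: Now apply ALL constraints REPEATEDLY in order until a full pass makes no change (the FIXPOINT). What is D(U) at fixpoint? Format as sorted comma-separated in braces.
pass 0 (initial): D(U)={3,4,5,6,8,9}
pass 1: U {3,4,5,6,8,9}->{3,4,5,6}; X {3,4,7,9}->{3,4,7}
pass 2: no change
Fixpoint after 2 passes: D(U) = {3,4,5,6}

Answer: {3,4,5,6}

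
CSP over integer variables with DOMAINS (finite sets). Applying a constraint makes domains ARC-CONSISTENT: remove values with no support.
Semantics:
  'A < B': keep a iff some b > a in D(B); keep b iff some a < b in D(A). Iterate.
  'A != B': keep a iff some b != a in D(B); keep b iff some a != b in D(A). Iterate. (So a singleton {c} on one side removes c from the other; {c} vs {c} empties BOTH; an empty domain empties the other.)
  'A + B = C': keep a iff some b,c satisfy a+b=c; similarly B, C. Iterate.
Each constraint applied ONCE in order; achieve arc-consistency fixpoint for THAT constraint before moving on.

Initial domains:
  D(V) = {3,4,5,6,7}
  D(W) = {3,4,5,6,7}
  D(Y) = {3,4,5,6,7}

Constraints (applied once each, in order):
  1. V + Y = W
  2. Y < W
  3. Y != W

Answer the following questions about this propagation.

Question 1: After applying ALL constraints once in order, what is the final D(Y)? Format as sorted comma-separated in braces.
Answer: {3,4}

Derivation:
Constraint 1 (V + Y = W) on D(V)={3,4,5,6,7} D(Y)={3,4,5,6,7} D(W)={3,4,5,6,7}: V {3,4,5,6,7}->{3,4}; Y {3,4,5,6,7}->{3,4}; W {3,4,5,6,7}->{6,7}
Constraint 2 (Y < W) on D(Y)={3,4} D(W)={6,7}: no change
Constraint 3 (Y != W) on D(Y)={3,4} D(W)={6,7}: no change
So after all 3 constraints: D(Y) = {3,4}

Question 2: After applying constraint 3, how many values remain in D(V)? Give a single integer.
Constraint 1 (V + Y = W) on D(V)={3,4,5,6,7} D(Y)={3,4,5,6,7} D(W)={3,4,5,6,7}: V {3,4,5,6,7}->{3,4}; Y {3,4,5,6,7}->{3,4}; W {3,4,5,6,7}->{6,7}
Constraint 2 (Y < W) on D(Y)={3,4} D(W)={6,7}: no change
Constraint 3 (Y != W) on D(Y)={3,4} D(W)={6,7}: no change
So after constraint 3: D(V)={3,4}, size = 2

Answer: 2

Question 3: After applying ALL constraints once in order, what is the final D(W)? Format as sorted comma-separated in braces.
Answer: {6,7}

Derivation:
Constraint 1 (V + Y = W) on D(V)={3,4,5,6,7} D(Y)={3,4,5,6,7} D(W)={3,4,5,6,7}: V {3,4,5,6,7}->{3,4}; Y {3,4,5,6,7}->{3,4}; W {3,4,5,6,7}->{6,7}
Constraint 2 (Y < W) on D(Y)={3,4} D(W)={6,7}: no change
Constraint 3 (Y != W) on D(Y)={3,4} D(W)={6,7}: no change
So after all 3 constraints: D(W) = {6,7}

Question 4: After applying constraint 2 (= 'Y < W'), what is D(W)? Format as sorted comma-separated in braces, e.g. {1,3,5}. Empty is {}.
Answer: {6,7}

Derivation:
Constraint 1 (V + Y = W) on D(V)={3,4,5,6,7} D(Y)={3,4,5,6,7} D(W)={3,4,5,6,7}: V {3,4,5,6,7}->{3,4}; Y {3,4,5,6,7}->{3,4}; W {3,4,5,6,7}->{6,7}
Constraint 2 (Y < W) on D(Y)={3,4} D(W)={6,7}: no change
So after constraint 2: D(W) = {6,7}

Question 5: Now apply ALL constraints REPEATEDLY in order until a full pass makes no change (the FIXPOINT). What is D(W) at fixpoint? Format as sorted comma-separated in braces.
pass 0 (initial): D(W)={3,4,5,6,7}
pass 1: V {3,4,5,6,7}->{3,4}; W {3,4,5,6,7}->{6,7}; Y {3,4,5,6,7}->{3,4}
pass 2: no change
Fixpoint after 2 passes: D(W) = {6,7}

Answer: {6,7}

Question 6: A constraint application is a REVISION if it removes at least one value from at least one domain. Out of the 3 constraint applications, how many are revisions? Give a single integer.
Answer: 1

Derivation:
Constraint 1 (V + Y = W) on D(V)={3,4,5,6,7} D(Y)={3,4,5,6,7} D(W)={3,4,5,6,7}: V {3,4,5,6,7}->{3,4}; Y {3,4,5,6,7}->{3,4}; W {3,4,5,6,7}->{6,7} => REVISION
Constraint 2 (Y < W) on D(Y)={3,4} D(W)={6,7}: no change => not a revision
Constraint 3 (Y != W) on D(Y)={3,4} D(W)={6,7}: no change => not a revision
Total revisions = 1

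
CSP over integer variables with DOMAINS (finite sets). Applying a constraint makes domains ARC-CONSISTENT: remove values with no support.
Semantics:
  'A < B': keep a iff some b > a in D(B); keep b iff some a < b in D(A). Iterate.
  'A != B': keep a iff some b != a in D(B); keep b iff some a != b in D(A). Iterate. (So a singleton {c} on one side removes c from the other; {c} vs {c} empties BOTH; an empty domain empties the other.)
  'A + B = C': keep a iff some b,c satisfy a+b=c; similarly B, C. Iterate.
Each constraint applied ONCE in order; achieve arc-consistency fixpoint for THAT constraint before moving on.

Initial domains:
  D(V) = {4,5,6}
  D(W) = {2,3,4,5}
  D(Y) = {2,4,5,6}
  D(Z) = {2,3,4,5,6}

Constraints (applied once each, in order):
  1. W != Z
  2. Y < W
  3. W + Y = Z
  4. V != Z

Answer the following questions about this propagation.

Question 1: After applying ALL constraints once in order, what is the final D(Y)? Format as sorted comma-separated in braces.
Answer: {2}

Derivation:
Constraint 1 (W != Z) on D(W)={2,3,4,5} D(Z)={2,3,4,5,6}: no change
Constraint 2 (Y < W) on D(Y)={2,4,5,6} D(W)={2,3,4,5}: Y {2,4,5,6}->{2,4}; W {2,3,4,5}->{3,4,5}
Constraint 3 (W + Y = Z) on D(W)={3,4,5} D(Y)={2,4} D(Z)={2,3,4,5,6}: W {3,4,5}->{3,4}; Y {2,4}->{2}; Z {2,3,4,5,6}->{5,6}
Constraint 4 (V != Z) on D(V)={4,5,6} D(Z)={5,6}: no change
So after all 4 constraints: D(Y) = {2}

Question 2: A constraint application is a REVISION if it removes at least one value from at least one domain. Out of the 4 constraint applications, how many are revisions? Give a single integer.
Answer: 2

Derivation:
Constraint 1 (W != Z) on D(W)={2,3,4,5} D(Z)={2,3,4,5,6}: no change => not a revision
Constraint 2 (Y < W) on D(Y)={2,4,5,6} D(W)={2,3,4,5}: Y {2,4,5,6}->{2,4}; W {2,3,4,5}->{3,4,5} => REVISION
Constraint 3 (W + Y = Z) on D(W)={3,4,5} D(Y)={2,4} D(Z)={2,3,4,5,6}: W {3,4,5}->{3,4}; Y {2,4}->{2}; Z {2,3,4,5,6}->{5,6} => REVISION
Constraint 4 (V != Z) on D(V)={4,5,6} D(Z)={5,6}: no change => not a revision
Total revisions = 2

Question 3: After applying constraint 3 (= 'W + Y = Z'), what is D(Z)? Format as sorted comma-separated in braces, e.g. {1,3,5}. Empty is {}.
Answer: {5,6}

Derivation:
Constraint 1 (W != Z) on D(W)={2,3,4,5} D(Z)={2,3,4,5,6}: no change
Constraint 2 (Y < W) on D(Y)={2,4,5,6} D(W)={2,3,4,5}: Y {2,4,5,6}->{2,4}; W {2,3,4,5}->{3,4,5}
Constraint 3 (W + Y = Z) on D(W)={3,4,5} D(Y)={2,4} D(Z)={2,3,4,5,6}: W {3,4,5}->{3,4}; Y {2,4}->{2}; Z {2,3,4,5,6}->{5,6}
So after constraint 3: D(Z) = {5,6}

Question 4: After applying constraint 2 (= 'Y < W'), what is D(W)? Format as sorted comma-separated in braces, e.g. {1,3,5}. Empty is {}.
Constraint 1 (W != Z) on D(W)={2,3,4,5} D(Z)={2,3,4,5,6}: no change
Constraint 2 (Y < W) on D(Y)={2,4,5,6} D(W)={2,3,4,5}: Y {2,4,5,6}->{2,4}; W {2,3,4,5}->{3,4,5}
So after constraint 2: D(W) = {3,4,5}

Answer: {3,4,5}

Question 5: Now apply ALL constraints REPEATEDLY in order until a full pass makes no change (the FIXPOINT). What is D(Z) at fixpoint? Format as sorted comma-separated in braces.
Answer: {5,6}

Derivation:
pass 0 (initial): D(Z)={2,3,4,5,6}
pass 1: W {2,3,4,5}->{3,4}; Y {2,4,5,6}->{2}; Z {2,3,4,5,6}->{5,6}
pass 2: no change
Fixpoint after 2 passes: D(Z) = {5,6}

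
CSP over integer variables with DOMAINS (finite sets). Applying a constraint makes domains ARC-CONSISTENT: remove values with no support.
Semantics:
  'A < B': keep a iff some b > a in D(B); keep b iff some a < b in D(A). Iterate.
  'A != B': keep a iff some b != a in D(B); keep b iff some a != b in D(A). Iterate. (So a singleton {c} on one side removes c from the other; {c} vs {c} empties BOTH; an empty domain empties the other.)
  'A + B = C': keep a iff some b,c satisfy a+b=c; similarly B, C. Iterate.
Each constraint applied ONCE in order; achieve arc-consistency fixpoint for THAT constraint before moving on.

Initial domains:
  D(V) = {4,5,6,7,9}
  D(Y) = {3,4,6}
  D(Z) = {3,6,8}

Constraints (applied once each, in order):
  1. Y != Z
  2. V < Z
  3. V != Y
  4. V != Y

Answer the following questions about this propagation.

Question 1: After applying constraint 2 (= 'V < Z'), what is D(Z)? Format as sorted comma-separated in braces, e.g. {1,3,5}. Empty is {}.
Answer: {6,8}

Derivation:
Constraint 1 (Y != Z) on D(Y)={3,4,6} D(Z)={3,6,8}: no change
Constraint 2 (V < Z) on D(V)={4,5,6,7,9} D(Z)={3,6,8}: V {4,5,6,7,9}->{4,5,6,7}; Z {3,6,8}->{6,8}
So after constraint 2: D(Z) = {6,8}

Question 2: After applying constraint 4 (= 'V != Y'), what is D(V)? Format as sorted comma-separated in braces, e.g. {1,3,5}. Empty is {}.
Answer: {4,5,6,7}

Derivation:
Constraint 1 (Y != Z) on D(Y)={3,4,6} D(Z)={3,6,8}: no change
Constraint 2 (V < Z) on D(V)={4,5,6,7,9} D(Z)={3,6,8}: V {4,5,6,7,9}->{4,5,6,7}; Z {3,6,8}->{6,8}
Constraint 3 (V != Y) on D(V)={4,5,6,7} D(Y)={3,4,6}: no change
Constraint 4 (V != Y) on D(V)={4,5,6,7} D(Y)={3,4,6}: no change
So after constraint 4: D(V) = {4,5,6,7}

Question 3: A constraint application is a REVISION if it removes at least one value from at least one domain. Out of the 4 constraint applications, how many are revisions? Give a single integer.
Answer: 1

Derivation:
Constraint 1 (Y != Z) on D(Y)={3,4,6} D(Z)={3,6,8}: no change => not a revision
Constraint 2 (V < Z) on D(V)={4,5,6,7,9} D(Z)={3,6,8}: V {4,5,6,7,9}->{4,5,6,7}; Z {3,6,8}->{6,8} => REVISION
Constraint 3 (V != Y) on D(V)={4,5,6,7} D(Y)={3,4,6}: no change => not a revision
Constraint 4 (V != Y) on D(V)={4,5,6,7} D(Y)={3,4,6}: no change => not a revision
Total revisions = 1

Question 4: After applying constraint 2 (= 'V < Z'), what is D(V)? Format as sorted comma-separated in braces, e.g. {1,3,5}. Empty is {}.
Answer: {4,5,6,7}

Derivation:
Constraint 1 (Y != Z) on D(Y)={3,4,6} D(Z)={3,6,8}: no change
Constraint 2 (V < Z) on D(V)={4,5,6,7,9} D(Z)={3,6,8}: V {4,5,6,7,9}->{4,5,6,7}; Z {3,6,8}->{6,8}
So after constraint 2: D(V) = {4,5,6,7}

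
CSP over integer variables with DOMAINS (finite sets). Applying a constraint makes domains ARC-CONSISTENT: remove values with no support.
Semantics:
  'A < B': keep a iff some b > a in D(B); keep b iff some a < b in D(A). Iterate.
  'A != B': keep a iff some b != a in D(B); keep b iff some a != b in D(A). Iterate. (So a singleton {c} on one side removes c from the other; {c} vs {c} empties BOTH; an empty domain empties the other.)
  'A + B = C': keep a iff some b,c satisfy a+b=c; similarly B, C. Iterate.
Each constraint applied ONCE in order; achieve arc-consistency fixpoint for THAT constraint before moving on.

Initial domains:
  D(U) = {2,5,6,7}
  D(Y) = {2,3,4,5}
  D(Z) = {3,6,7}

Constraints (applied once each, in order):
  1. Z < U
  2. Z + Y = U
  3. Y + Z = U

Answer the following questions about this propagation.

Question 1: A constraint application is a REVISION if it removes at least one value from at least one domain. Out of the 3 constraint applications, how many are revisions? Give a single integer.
Answer: 2

Derivation:
Constraint 1 (Z < U) on D(Z)={3,6,7} D(U)={2,5,6,7}: Z {3,6,7}->{3,6}; U {2,5,6,7}->{5,6,7} => REVISION
Constraint 2 (Z + Y = U) on D(Z)={3,6} D(Y)={2,3,4,5} D(U)={5,6,7}: Z {3,6}->{3}; Y {2,3,4,5}->{2,3,4} => REVISION
Constraint 3 (Y + Z = U) on D(Y)={2,3,4} D(Z)={3} D(U)={5,6,7}: no change => not a revision
Total revisions = 2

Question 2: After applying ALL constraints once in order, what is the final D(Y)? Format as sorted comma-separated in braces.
Answer: {2,3,4}

Derivation:
Constraint 1 (Z < U) on D(Z)={3,6,7} D(U)={2,5,6,7}: Z {3,6,7}->{3,6}; U {2,5,6,7}->{5,6,7}
Constraint 2 (Z + Y = U) on D(Z)={3,6} D(Y)={2,3,4,5} D(U)={5,6,7}: Z {3,6}->{3}; Y {2,3,4,5}->{2,3,4}
Constraint 3 (Y + Z = U) on D(Y)={2,3,4} D(Z)={3} D(U)={5,6,7}: no change
So after all 3 constraints: D(Y) = {2,3,4}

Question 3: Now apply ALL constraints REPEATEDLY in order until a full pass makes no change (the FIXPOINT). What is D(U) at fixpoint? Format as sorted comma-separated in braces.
pass 0 (initial): D(U)={2,5,6,7}
pass 1: U {2,5,6,7}->{5,6,7}; Y {2,3,4,5}->{2,3,4}; Z {3,6,7}->{3}
pass 2: no change
Fixpoint after 2 passes: D(U) = {5,6,7}

Answer: {5,6,7}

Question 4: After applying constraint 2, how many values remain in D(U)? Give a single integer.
Constraint 1 (Z < U) on D(Z)={3,6,7} D(U)={2,5,6,7}: Z {3,6,7}->{3,6}; U {2,5,6,7}->{5,6,7}
Constraint 2 (Z + Y = U) on D(Z)={3,6} D(Y)={2,3,4,5} D(U)={5,6,7}: Z {3,6}->{3}; Y {2,3,4,5}->{2,3,4}
So after constraint 2: D(U)={5,6,7}, size = 3

Answer: 3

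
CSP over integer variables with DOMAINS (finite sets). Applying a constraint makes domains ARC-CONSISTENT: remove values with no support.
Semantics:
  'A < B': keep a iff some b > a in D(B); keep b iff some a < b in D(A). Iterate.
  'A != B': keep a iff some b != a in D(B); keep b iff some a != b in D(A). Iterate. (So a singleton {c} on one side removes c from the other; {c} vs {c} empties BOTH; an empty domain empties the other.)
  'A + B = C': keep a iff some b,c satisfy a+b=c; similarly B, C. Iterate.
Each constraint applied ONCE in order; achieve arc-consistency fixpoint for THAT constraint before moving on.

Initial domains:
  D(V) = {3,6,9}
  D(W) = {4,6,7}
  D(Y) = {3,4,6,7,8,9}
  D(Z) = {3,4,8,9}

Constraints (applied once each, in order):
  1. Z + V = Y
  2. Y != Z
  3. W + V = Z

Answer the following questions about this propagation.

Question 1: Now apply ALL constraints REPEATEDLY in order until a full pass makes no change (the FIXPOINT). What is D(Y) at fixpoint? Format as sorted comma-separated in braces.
Answer: {}

Derivation:
pass 0 (initial): D(Y)={3,4,6,7,8,9}
pass 1: V {3,6,9}->{}; W {4,6,7}->{}; Y {3,4,6,7,8,9}->{6,7,9}; Z {3,4,8,9}->{}
pass 2: Y {6,7,9}->{}
pass 3: no change
Fixpoint after 3 passes: D(Y) = {}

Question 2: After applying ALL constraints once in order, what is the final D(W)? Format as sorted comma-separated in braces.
Answer: {}

Derivation:
Constraint 1 (Z + V = Y) on D(Z)={3,4,8,9} D(V)={3,6,9} D(Y)={3,4,6,7,8,9}: Z {3,4,8,9}->{3,4}; V {3,6,9}->{3,6}; Y {3,4,6,7,8,9}->{6,7,9}
Constraint 2 (Y != Z) on D(Y)={6,7,9} D(Z)={3,4}: no change
Constraint 3 (W + V = Z) on D(W)={4,6,7} D(V)={3,6} D(Z)={3,4}: W {4,6,7}->{}; V {3,6}->{}; Z {3,4}->{}
So after all 3 constraints: D(W) = {}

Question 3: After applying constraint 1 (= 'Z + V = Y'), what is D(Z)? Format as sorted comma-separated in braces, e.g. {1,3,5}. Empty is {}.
Answer: {3,4}

Derivation:
Constraint 1 (Z + V = Y) on D(Z)={3,4,8,9} D(V)={3,6,9} D(Y)={3,4,6,7,8,9}: Z {3,4,8,9}->{3,4}; V {3,6,9}->{3,6}; Y {3,4,6,7,8,9}->{6,7,9}
So after constraint 1: D(Z) = {3,4}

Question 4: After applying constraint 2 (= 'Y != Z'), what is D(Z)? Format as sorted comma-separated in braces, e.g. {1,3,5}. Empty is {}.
Constraint 1 (Z + V = Y) on D(Z)={3,4,8,9} D(V)={3,6,9} D(Y)={3,4,6,7,8,9}: Z {3,4,8,9}->{3,4}; V {3,6,9}->{3,6}; Y {3,4,6,7,8,9}->{6,7,9}
Constraint 2 (Y != Z) on D(Y)={6,7,9} D(Z)={3,4}: no change
So after constraint 2: D(Z) = {3,4}

Answer: {3,4}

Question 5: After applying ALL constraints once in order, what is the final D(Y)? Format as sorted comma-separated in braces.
Answer: {6,7,9}

Derivation:
Constraint 1 (Z + V = Y) on D(Z)={3,4,8,9} D(V)={3,6,9} D(Y)={3,4,6,7,8,9}: Z {3,4,8,9}->{3,4}; V {3,6,9}->{3,6}; Y {3,4,6,7,8,9}->{6,7,9}
Constraint 2 (Y != Z) on D(Y)={6,7,9} D(Z)={3,4}: no change
Constraint 3 (W + V = Z) on D(W)={4,6,7} D(V)={3,6} D(Z)={3,4}: W {4,6,7}->{}; V {3,6}->{}; Z {3,4}->{}
So after all 3 constraints: D(Y) = {6,7,9}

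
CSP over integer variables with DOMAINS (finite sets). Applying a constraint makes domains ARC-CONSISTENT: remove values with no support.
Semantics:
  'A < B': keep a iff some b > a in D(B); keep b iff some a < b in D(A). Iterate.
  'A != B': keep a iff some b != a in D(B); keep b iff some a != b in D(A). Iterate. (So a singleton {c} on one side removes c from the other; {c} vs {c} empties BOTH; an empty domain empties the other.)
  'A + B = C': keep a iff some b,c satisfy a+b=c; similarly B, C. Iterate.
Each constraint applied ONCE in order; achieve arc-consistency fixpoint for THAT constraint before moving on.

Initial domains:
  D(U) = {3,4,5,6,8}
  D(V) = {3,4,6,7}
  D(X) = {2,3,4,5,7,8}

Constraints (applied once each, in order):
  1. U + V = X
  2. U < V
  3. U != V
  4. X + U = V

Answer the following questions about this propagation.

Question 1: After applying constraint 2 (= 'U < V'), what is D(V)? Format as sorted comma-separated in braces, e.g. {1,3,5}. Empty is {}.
Constraint 1 (U + V = X) on D(U)={3,4,5,6,8} D(V)={3,4,6,7} D(X)={2,3,4,5,7,8}: U {3,4,5,6,8}->{3,4,5}; V {3,4,6,7}->{3,4}; X {2,3,4,5,7,8}->{7,8}
Constraint 2 (U < V) on D(U)={3,4,5} D(V)={3,4}: U {3,4,5}->{3}; V {3,4}->{4}
So after constraint 2: D(V) = {4}

Answer: {4}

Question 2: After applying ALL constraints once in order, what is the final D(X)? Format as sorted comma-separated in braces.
Constraint 1 (U + V = X) on D(U)={3,4,5,6,8} D(V)={3,4,6,7} D(X)={2,3,4,5,7,8}: U {3,4,5,6,8}->{3,4,5}; V {3,4,6,7}->{3,4}; X {2,3,4,5,7,8}->{7,8}
Constraint 2 (U < V) on D(U)={3,4,5} D(V)={3,4}: U {3,4,5}->{3}; V {3,4}->{4}
Constraint 3 (U != V) on D(U)={3} D(V)={4}: no change
Constraint 4 (X + U = V) on D(X)={7,8} D(U)={3} D(V)={4}: X {7,8}->{}; U {3}->{}; V {4}->{}
So after all 4 constraints: D(X) = {}

Answer: {}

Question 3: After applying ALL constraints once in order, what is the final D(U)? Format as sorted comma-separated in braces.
Answer: {}

Derivation:
Constraint 1 (U + V = X) on D(U)={3,4,5,6,8} D(V)={3,4,6,7} D(X)={2,3,4,5,7,8}: U {3,4,5,6,8}->{3,4,5}; V {3,4,6,7}->{3,4}; X {2,3,4,5,7,8}->{7,8}
Constraint 2 (U < V) on D(U)={3,4,5} D(V)={3,4}: U {3,4,5}->{3}; V {3,4}->{4}
Constraint 3 (U != V) on D(U)={3} D(V)={4}: no change
Constraint 4 (X + U = V) on D(X)={7,8} D(U)={3} D(V)={4}: X {7,8}->{}; U {3}->{}; V {4}->{}
So after all 4 constraints: D(U) = {}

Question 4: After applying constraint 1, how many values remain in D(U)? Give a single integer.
Answer: 3

Derivation:
Constraint 1 (U + V = X) on D(U)={3,4,5,6,8} D(V)={3,4,6,7} D(X)={2,3,4,5,7,8}: U {3,4,5,6,8}->{3,4,5}; V {3,4,6,7}->{3,4}; X {2,3,4,5,7,8}->{7,8}
So after constraint 1: D(U)={3,4,5}, size = 3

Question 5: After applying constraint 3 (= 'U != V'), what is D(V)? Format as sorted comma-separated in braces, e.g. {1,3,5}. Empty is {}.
Answer: {4}

Derivation:
Constraint 1 (U + V = X) on D(U)={3,4,5,6,8} D(V)={3,4,6,7} D(X)={2,3,4,5,7,8}: U {3,4,5,6,8}->{3,4,5}; V {3,4,6,7}->{3,4}; X {2,3,4,5,7,8}->{7,8}
Constraint 2 (U < V) on D(U)={3,4,5} D(V)={3,4}: U {3,4,5}->{3}; V {3,4}->{4}
Constraint 3 (U != V) on D(U)={3} D(V)={4}: no change
So after constraint 3: D(V) = {4}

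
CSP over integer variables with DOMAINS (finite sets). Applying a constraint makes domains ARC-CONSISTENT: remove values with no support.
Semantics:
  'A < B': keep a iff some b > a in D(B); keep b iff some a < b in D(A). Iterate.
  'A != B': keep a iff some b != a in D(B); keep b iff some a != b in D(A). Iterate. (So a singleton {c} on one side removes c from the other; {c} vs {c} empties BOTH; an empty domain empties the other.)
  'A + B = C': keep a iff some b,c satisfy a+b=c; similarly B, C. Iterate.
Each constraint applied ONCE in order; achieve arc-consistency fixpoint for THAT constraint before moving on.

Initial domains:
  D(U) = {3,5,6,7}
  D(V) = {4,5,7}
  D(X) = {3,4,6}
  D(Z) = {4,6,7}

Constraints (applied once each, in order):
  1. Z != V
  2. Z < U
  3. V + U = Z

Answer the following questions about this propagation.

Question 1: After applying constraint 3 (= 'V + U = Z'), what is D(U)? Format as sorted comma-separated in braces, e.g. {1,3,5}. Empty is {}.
Constraint 1 (Z != V) on D(Z)={4,6,7} D(V)={4,5,7}: no change
Constraint 2 (Z < U) on D(Z)={4,6,7} D(U)={3,5,6,7}: Z {4,6,7}->{4,6}; U {3,5,6,7}->{5,6,7}
Constraint 3 (V + U = Z) on D(V)={4,5,7} D(U)={5,6,7} D(Z)={4,6}: V {4,5,7}->{}; U {5,6,7}->{}; Z {4,6}->{}
So after constraint 3: D(U) = {}

Answer: {}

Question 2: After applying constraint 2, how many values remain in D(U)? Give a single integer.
Constraint 1 (Z != V) on D(Z)={4,6,7} D(V)={4,5,7}: no change
Constraint 2 (Z < U) on D(Z)={4,6,7} D(U)={3,5,6,7}: Z {4,6,7}->{4,6}; U {3,5,6,7}->{5,6,7}
So after constraint 2: D(U)={5,6,7}, size = 3

Answer: 3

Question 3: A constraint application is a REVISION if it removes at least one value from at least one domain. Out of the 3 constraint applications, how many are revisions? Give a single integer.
Constraint 1 (Z != V) on D(Z)={4,6,7} D(V)={4,5,7}: no change => not a revision
Constraint 2 (Z < U) on D(Z)={4,6,7} D(U)={3,5,6,7}: Z {4,6,7}->{4,6}; U {3,5,6,7}->{5,6,7} => REVISION
Constraint 3 (V + U = Z) on D(V)={4,5,7} D(U)={5,6,7} D(Z)={4,6}: V {4,5,7}->{}; U {5,6,7}->{}; Z {4,6}->{} => REVISION
Total revisions = 2

Answer: 2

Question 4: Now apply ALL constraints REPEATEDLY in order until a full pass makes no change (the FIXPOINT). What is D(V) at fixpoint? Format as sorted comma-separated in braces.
Answer: {}

Derivation:
pass 0 (initial): D(V)={4,5,7}
pass 1: U {3,5,6,7}->{}; V {4,5,7}->{}; Z {4,6,7}->{}
pass 2: no change
Fixpoint after 2 passes: D(V) = {}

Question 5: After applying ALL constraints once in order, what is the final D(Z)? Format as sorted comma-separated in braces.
Answer: {}

Derivation:
Constraint 1 (Z != V) on D(Z)={4,6,7} D(V)={4,5,7}: no change
Constraint 2 (Z < U) on D(Z)={4,6,7} D(U)={3,5,6,7}: Z {4,6,7}->{4,6}; U {3,5,6,7}->{5,6,7}
Constraint 3 (V + U = Z) on D(V)={4,5,7} D(U)={5,6,7} D(Z)={4,6}: V {4,5,7}->{}; U {5,6,7}->{}; Z {4,6}->{}
So after all 3 constraints: D(Z) = {}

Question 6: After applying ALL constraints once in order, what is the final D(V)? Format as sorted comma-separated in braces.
Constraint 1 (Z != V) on D(Z)={4,6,7} D(V)={4,5,7}: no change
Constraint 2 (Z < U) on D(Z)={4,6,7} D(U)={3,5,6,7}: Z {4,6,7}->{4,6}; U {3,5,6,7}->{5,6,7}
Constraint 3 (V + U = Z) on D(V)={4,5,7} D(U)={5,6,7} D(Z)={4,6}: V {4,5,7}->{}; U {5,6,7}->{}; Z {4,6}->{}
So after all 3 constraints: D(V) = {}

Answer: {}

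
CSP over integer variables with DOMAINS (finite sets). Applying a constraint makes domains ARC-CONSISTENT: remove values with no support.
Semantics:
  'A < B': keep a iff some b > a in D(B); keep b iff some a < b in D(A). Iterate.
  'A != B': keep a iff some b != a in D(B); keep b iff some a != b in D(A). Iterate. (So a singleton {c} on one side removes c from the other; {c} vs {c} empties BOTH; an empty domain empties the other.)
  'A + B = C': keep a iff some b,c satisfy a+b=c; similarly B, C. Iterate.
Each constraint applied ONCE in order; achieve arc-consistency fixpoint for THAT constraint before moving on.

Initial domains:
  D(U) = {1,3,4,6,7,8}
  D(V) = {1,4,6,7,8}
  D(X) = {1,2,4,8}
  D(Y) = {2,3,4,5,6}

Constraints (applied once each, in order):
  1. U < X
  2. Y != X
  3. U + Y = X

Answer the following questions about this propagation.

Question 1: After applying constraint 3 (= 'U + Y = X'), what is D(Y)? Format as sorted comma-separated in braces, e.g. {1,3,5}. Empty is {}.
Answer: {2,3,4,5}

Derivation:
Constraint 1 (U < X) on D(U)={1,3,4,6,7,8} D(X)={1,2,4,8}: U {1,3,4,6,7,8}->{1,3,4,6,7}; X {1,2,4,8}->{2,4,8}
Constraint 2 (Y != X) on D(Y)={2,3,4,5,6} D(X)={2,4,8}: no change
Constraint 3 (U + Y = X) on D(U)={1,3,4,6,7} D(Y)={2,3,4,5,6} D(X)={2,4,8}: U {1,3,4,6,7}->{1,3,4,6}; Y {2,3,4,5,6}->{2,3,4,5}; X {2,4,8}->{4,8}
So after constraint 3: D(Y) = {2,3,4,5}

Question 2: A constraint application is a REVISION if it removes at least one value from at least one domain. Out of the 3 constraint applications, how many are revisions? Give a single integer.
Constraint 1 (U < X) on D(U)={1,3,4,6,7,8} D(X)={1,2,4,8}: U {1,3,4,6,7,8}->{1,3,4,6,7}; X {1,2,4,8}->{2,4,8} => REVISION
Constraint 2 (Y != X) on D(Y)={2,3,4,5,6} D(X)={2,4,8}: no change => not a revision
Constraint 3 (U + Y = X) on D(U)={1,3,4,6,7} D(Y)={2,3,4,5,6} D(X)={2,4,8}: U {1,3,4,6,7}->{1,3,4,6}; Y {2,3,4,5,6}->{2,3,4,5}; X {2,4,8}->{4,8} => REVISION
Total revisions = 2

Answer: 2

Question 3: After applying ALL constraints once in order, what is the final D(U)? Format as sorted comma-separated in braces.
Constraint 1 (U < X) on D(U)={1,3,4,6,7,8} D(X)={1,2,4,8}: U {1,3,4,6,7,8}->{1,3,4,6,7}; X {1,2,4,8}->{2,4,8}
Constraint 2 (Y != X) on D(Y)={2,3,4,5,6} D(X)={2,4,8}: no change
Constraint 3 (U + Y = X) on D(U)={1,3,4,6,7} D(Y)={2,3,4,5,6} D(X)={2,4,8}: U {1,3,4,6,7}->{1,3,4,6}; Y {2,3,4,5,6}->{2,3,4,5}; X {2,4,8}->{4,8}
So after all 3 constraints: D(U) = {1,3,4,6}

Answer: {1,3,4,6}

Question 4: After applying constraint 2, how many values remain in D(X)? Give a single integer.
Constraint 1 (U < X) on D(U)={1,3,4,6,7,8} D(X)={1,2,4,8}: U {1,3,4,6,7,8}->{1,3,4,6,7}; X {1,2,4,8}->{2,4,8}
Constraint 2 (Y != X) on D(Y)={2,3,4,5,6} D(X)={2,4,8}: no change
So after constraint 2: D(X)={2,4,8}, size = 3

Answer: 3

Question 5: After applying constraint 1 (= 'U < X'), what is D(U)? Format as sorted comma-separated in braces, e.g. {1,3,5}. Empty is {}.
Constraint 1 (U < X) on D(U)={1,3,4,6,7,8} D(X)={1,2,4,8}: U {1,3,4,6,7,8}->{1,3,4,6,7}; X {1,2,4,8}->{2,4,8}
So after constraint 1: D(U) = {1,3,4,6,7}

Answer: {1,3,4,6,7}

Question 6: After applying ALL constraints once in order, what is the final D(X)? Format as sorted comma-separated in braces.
Constraint 1 (U < X) on D(U)={1,3,4,6,7,8} D(X)={1,2,4,8}: U {1,3,4,6,7,8}->{1,3,4,6,7}; X {1,2,4,8}->{2,4,8}
Constraint 2 (Y != X) on D(Y)={2,3,4,5,6} D(X)={2,4,8}: no change
Constraint 3 (U + Y = X) on D(U)={1,3,4,6,7} D(Y)={2,3,4,5,6} D(X)={2,4,8}: U {1,3,4,6,7}->{1,3,4,6}; Y {2,3,4,5,6}->{2,3,4,5}; X {2,4,8}->{4,8}
So after all 3 constraints: D(X) = {4,8}

Answer: {4,8}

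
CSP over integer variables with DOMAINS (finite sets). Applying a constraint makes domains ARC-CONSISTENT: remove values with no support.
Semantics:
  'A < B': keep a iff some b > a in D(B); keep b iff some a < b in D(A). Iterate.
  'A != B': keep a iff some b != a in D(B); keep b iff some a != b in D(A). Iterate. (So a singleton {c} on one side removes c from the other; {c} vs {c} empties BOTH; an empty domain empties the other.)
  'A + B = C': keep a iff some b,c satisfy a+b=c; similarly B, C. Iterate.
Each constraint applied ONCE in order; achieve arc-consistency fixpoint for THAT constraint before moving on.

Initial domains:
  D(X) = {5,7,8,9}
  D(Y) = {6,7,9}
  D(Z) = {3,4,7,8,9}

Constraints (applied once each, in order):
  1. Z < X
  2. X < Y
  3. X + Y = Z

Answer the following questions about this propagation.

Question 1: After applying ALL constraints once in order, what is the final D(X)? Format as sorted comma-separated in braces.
Answer: {}

Derivation:
Constraint 1 (Z < X) on D(Z)={3,4,7,8,9} D(X)={5,7,8,9}: Z {3,4,7,8,9}->{3,4,7,8}
Constraint 2 (X < Y) on D(X)={5,7,8,9} D(Y)={6,7,9}: X {5,7,8,9}->{5,7,8}
Constraint 3 (X + Y = Z) on D(X)={5,7,8} D(Y)={6,7,9} D(Z)={3,4,7,8}: X {5,7,8}->{}; Y {6,7,9}->{}; Z {3,4,7,8}->{}
So after all 3 constraints: D(X) = {}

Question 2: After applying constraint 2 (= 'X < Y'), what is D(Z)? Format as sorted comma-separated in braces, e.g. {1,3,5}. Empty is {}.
Answer: {3,4,7,8}

Derivation:
Constraint 1 (Z < X) on D(Z)={3,4,7,8,9} D(X)={5,7,8,9}: Z {3,4,7,8,9}->{3,4,7,8}
Constraint 2 (X < Y) on D(X)={5,7,8,9} D(Y)={6,7,9}: X {5,7,8,9}->{5,7,8}
So after constraint 2: D(Z) = {3,4,7,8}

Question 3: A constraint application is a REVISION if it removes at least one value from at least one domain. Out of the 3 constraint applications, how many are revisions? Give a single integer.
Constraint 1 (Z < X) on D(Z)={3,4,7,8,9} D(X)={5,7,8,9}: Z {3,4,7,8,9}->{3,4,7,8} => REVISION
Constraint 2 (X < Y) on D(X)={5,7,8,9} D(Y)={6,7,9}: X {5,7,8,9}->{5,7,8} => REVISION
Constraint 3 (X + Y = Z) on D(X)={5,7,8} D(Y)={6,7,9} D(Z)={3,4,7,8}: X {5,7,8}->{}; Y {6,7,9}->{}; Z {3,4,7,8}->{} => REVISION
Total revisions = 3

Answer: 3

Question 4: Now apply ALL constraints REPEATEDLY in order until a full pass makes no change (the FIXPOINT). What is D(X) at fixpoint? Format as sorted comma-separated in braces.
pass 0 (initial): D(X)={5,7,8,9}
pass 1: X {5,7,8,9}->{}; Y {6,7,9}->{}; Z {3,4,7,8,9}->{}
pass 2: no change
Fixpoint after 2 passes: D(X) = {}

Answer: {}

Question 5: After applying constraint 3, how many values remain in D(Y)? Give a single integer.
Answer: 0

Derivation:
Constraint 1 (Z < X) on D(Z)={3,4,7,8,9} D(X)={5,7,8,9}: Z {3,4,7,8,9}->{3,4,7,8}
Constraint 2 (X < Y) on D(X)={5,7,8,9} D(Y)={6,7,9}: X {5,7,8,9}->{5,7,8}
Constraint 3 (X + Y = Z) on D(X)={5,7,8} D(Y)={6,7,9} D(Z)={3,4,7,8}: X {5,7,8}->{}; Y {6,7,9}->{}; Z {3,4,7,8}->{}
So after constraint 3: D(Y)={}, size = 0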